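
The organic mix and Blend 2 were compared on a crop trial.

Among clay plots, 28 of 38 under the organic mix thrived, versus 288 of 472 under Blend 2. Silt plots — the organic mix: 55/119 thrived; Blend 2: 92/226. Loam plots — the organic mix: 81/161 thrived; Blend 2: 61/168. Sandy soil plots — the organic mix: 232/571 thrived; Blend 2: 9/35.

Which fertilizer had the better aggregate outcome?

Blend 2

Clay: the organic mix 28/38 = 73.7%, Blend 2 288/472 = 61.0% → the organic mix
Silt: the organic mix 55/119 = 46.2%, Blend 2 92/226 = 40.7% → the organic mix
Loam: the organic mix 81/161 = 50.3%, Blend 2 61/168 = 36.3% → the organic mix
Sandy soil: the organic mix 232/571 = 40.6%, Blend 2 9/35 = 25.7% → the organic mix
Overall: the organic mix 396/889 = 44.5%, Blend 2 450/901 = 49.9% → Blend 2
(The organic mix wins every soil group but Blend 2 wins overall — the organic mix's plots skew toward the low-rate sandy soil group.)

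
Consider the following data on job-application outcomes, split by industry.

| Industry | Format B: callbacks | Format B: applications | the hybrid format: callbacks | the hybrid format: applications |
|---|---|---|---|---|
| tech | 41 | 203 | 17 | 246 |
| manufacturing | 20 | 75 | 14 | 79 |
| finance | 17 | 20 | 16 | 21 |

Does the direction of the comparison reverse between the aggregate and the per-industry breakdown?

No

Tech: Format B 41/203 = 20.2%, the hybrid format 17/246 = 6.9% → Format B
Manufacturing: Format B 20/75 = 26.7%, the hybrid format 14/79 = 17.7% → Format B
Finance: Format B 17/20 = 85.0%, the hybrid format 16/21 = 76.2% → Format B
Overall: Format B 78/298 = 26.2%, the hybrid format 47/346 = 13.6% → Format B
Format B wins overall and in every industry group — no reversal.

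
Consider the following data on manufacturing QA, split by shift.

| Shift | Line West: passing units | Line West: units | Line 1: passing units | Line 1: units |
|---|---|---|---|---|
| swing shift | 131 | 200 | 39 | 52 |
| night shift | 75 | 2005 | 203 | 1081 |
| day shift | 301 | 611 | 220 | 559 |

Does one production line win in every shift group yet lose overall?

Swing shift: Line West 131/200 = 65.5%, Line 1 39/52 = 75.0% → Line 1
Night shift: Line West 75/2005 = 3.7%, Line 1 203/1081 = 18.8% → Line 1
Day shift: Line West 301/611 = 49.3%, Line 1 220/559 = 39.4% → Line West
Overall: Line West 507/2816 = 18.0%, Line 1 462/1692 = 27.3% → Line 1
Neither sweeps: Line West wins 1 of 3 groups, Line 1 wins 2. Line 1 wins overall but not every group — no Simpson reversal.

No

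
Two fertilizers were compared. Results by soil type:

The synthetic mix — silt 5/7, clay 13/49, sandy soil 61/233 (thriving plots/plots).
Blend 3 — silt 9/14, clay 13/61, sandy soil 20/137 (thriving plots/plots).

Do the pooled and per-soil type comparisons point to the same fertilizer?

Silt: the synthetic mix 5/7 = 71.4%, Blend 3 9/14 = 64.3% → the synthetic mix
Clay: the synthetic mix 13/49 = 26.5%, Blend 3 13/61 = 21.3% → the synthetic mix
Sandy soil: the synthetic mix 61/233 = 26.2%, Blend 3 20/137 = 14.6% → the synthetic mix
Overall: the synthetic mix 79/289 = 27.3%, Blend 3 42/212 = 19.8% → the synthetic mix
The synthetic mix wins overall and in every soil group — no reversal.

Yes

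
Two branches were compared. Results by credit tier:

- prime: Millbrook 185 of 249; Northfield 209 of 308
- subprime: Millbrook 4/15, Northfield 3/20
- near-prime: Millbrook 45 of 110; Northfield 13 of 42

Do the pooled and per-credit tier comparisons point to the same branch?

Yes

Prime: Millbrook 185/249 = 74.3%, Northfield 209/308 = 67.9% → Millbrook
Subprime: Millbrook 4/15 = 26.7%, Northfield 3/20 = 15.0% → Millbrook
Near-prime: Millbrook 45/110 = 40.9%, Northfield 13/42 = 31.0% → Millbrook
Overall: Millbrook 234/374 = 62.6%, Northfield 225/370 = 60.8% → Millbrook
Millbrook wins overall and in every credit group — no reversal.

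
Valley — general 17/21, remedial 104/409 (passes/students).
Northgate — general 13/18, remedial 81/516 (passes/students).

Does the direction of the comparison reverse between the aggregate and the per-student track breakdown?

No

General: Valley 17/21 = 81.0%, Northgate 13/18 = 72.2% → Valley
Remedial: Valley 104/409 = 25.4%, Northgate 81/516 = 15.7% → Valley
Overall: Valley 121/430 = 28.1%, Northgate 94/534 = 17.6% → Valley
Valley wins overall and in every student group — no reversal.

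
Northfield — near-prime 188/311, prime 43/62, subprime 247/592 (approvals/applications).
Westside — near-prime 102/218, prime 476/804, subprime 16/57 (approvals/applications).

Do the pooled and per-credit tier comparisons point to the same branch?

No

Near-prime: Northfield 188/311 = 60.5%, Westside 102/218 = 46.8% → Northfield
Prime: Northfield 43/62 = 69.4%, Westside 476/804 = 59.2% → Northfield
Subprime: Northfield 247/592 = 41.7%, Westside 16/57 = 28.1% → Northfield
Overall: Northfield 478/965 = 49.5%, Westside 594/1079 = 55.1% → Westside
Northfield wins each credit group but Westside wins overall — the comparison reverses. Northfield's applications skew toward subprime, which has a lower base rate.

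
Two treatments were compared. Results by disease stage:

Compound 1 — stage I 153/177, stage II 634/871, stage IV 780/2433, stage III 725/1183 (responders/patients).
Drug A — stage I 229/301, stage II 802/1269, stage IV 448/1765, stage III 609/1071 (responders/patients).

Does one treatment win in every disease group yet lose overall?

No

Stage I: Compound 1 153/177 = 86.4%, Drug A 229/301 = 76.1% → Compound 1
Stage II: Compound 1 634/871 = 72.8%, Drug A 802/1269 = 63.2% → Compound 1
Stage IV: Compound 1 780/2433 = 32.1%, Drug A 448/1765 = 25.4% → Compound 1
Stage III: Compound 1 725/1183 = 61.3%, Drug A 609/1071 = 56.9% → Compound 1
Overall: Compound 1 2292/4664 = 49.1%, Drug A 2088/4406 = 47.4% → Compound 1
Compound 1 wins overall and in every disease group — no reversal.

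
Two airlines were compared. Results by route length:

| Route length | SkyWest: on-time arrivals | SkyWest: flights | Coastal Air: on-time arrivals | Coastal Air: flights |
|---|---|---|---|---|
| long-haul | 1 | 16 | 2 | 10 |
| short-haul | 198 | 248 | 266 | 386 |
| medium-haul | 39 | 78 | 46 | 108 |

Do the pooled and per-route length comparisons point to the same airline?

No

Long-haul: SkyWest 1/16 = 6.2%, Coastal Air 2/10 = 20.0% → Coastal Air
Short-haul: SkyWest 198/248 = 79.8%, Coastal Air 266/386 = 68.9% → SkyWest
Medium-haul: SkyWest 39/78 = 50.0%, Coastal Air 46/108 = 42.6% → SkyWest
Overall: SkyWest 238/342 = 69.6%, Coastal Air 314/504 = 62.3% → SkyWest
Neither sweeps: SkyWest wins 2 of 3 groups, Coastal Air wins 1. SkyWest wins overall but not every group — no Simpson reversal.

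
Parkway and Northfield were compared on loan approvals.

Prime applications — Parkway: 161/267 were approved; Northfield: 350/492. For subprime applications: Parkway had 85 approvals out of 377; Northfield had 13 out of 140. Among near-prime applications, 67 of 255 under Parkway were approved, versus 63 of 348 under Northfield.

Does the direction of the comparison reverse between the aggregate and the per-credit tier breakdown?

Prime: Parkway 161/267 = 60.3%, Northfield 350/492 = 71.1% → Northfield
Subprime: Parkway 85/377 = 22.5%, Northfield 13/140 = 9.3% → Parkway
Near-prime: Parkway 67/255 = 26.3%, Northfield 63/348 = 18.1% → Parkway
Overall: Parkway 313/899 = 34.8%, Northfield 426/980 = 43.5% → Northfield
Neither sweeps: Parkway wins 2 of 3 groups, Northfield wins 1. Northfield wins overall but not every group — no Simpson reversal.

No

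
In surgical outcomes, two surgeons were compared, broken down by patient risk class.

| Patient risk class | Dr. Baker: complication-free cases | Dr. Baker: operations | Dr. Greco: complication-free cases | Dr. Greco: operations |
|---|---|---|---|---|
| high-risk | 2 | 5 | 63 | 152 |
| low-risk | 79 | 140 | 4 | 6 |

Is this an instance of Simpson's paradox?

High-risk: Dr. Baker 2/5 = 40.0%, Dr. Greco 63/152 = 41.4% → Dr. Greco
Low-risk: Dr. Baker 79/140 = 56.4%, Dr. Greco 4/6 = 66.7% → Dr. Greco
Overall: Dr. Baker 81/145 = 55.9%, Dr. Greco 67/158 = 42.4% → Dr. Baker
Dr. Greco wins each patient risk group but Dr. Baker wins overall — the comparison reverses. Dr. Greco's operations skew toward high-risk, which has a lower base rate.

Yes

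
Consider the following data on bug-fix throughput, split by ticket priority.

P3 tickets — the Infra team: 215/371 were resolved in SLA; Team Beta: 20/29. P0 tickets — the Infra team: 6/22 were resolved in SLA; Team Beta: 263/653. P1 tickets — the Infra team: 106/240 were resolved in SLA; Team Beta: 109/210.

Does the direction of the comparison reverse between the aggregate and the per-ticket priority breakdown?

Yes

P3: the Infra team 215/371 = 58.0%, Team Beta 20/29 = 69.0% → Team Beta
P0: the Infra team 6/22 = 27.3%, Team Beta 263/653 = 40.3% → Team Beta
P1: the Infra team 106/240 = 44.2%, Team Beta 109/210 = 51.9% → Team Beta
Overall: the Infra team 327/633 = 51.7%, Team Beta 392/892 = 43.9% → the Infra team
Team Beta wins each ticket group but the Infra team wins overall — the comparison reverses. Team Beta's tickets skew toward P0, which has a lower base rate.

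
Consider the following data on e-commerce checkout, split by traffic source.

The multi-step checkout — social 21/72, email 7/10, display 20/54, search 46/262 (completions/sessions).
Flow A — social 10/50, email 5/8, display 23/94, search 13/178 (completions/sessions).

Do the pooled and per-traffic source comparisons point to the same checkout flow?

Social: the multi-step checkout 21/72 = 29.2%, Flow A 10/50 = 20.0% → the multi-step checkout
Email: the multi-step checkout 7/10 = 70.0%, Flow A 5/8 = 62.5% → the multi-step checkout
Display: the multi-step checkout 20/54 = 37.0%, Flow A 23/94 = 24.5% → the multi-step checkout
Search: the multi-step checkout 46/262 = 17.6%, Flow A 13/178 = 7.3% → the multi-step checkout
Overall: the multi-step checkout 94/398 = 23.6%, Flow A 51/330 = 15.5% → the multi-step checkout
The multi-step checkout wins overall and in every traffic group — no reversal.

Yes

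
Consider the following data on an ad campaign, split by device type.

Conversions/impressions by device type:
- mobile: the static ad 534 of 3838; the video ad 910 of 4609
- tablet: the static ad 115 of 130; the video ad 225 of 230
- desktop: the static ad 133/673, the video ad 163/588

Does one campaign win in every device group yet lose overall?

Mobile: the static ad 534/3838 = 13.9%, the video ad 910/4609 = 19.7% → the video ad
Tablet: the static ad 115/130 = 88.5%, the video ad 225/230 = 97.8% → the video ad
Desktop: the static ad 133/673 = 19.8%, the video ad 163/588 = 27.7% → the video ad
Overall: the static ad 782/4641 = 16.8%, the video ad 1298/5427 = 23.9% → the video ad
The video ad wins overall and in every device group — no reversal.

No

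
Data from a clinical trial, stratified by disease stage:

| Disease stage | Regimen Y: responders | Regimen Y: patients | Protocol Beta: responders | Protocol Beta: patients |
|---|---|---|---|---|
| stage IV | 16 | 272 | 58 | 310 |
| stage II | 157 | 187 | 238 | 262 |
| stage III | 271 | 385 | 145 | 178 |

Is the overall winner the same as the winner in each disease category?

Yes

Stage IV: Regimen Y 16/272 = 5.9%, Protocol Beta 58/310 = 18.7% → Protocol Beta
Stage II: Regimen Y 157/187 = 84.0%, Protocol Beta 238/262 = 90.8% → Protocol Beta
Stage III: Regimen Y 271/385 = 70.4%, Protocol Beta 145/178 = 81.5% → Protocol Beta
Overall: Regimen Y 444/844 = 52.6%, Protocol Beta 441/750 = 58.8% → Protocol Beta
Protocol Beta wins overall and in every disease group — no reversal.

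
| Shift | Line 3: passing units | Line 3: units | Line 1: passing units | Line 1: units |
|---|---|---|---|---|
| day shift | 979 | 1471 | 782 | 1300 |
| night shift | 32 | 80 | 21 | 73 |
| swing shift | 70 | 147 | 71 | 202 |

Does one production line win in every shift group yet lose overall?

Day shift: Line 3 979/1471 = 66.6%, Line 1 782/1300 = 60.2% → Line 3
Night shift: Line 3 32/80 = 40.0%, Line 1 21/73 = 28.8% → Line 3
Swing shift: Line 3 70/147 = 47.6%, Line 1 71/202 = 35.1% → Line 3
Overall: Line 3 1081/1698 = 63.7%, Line 1 874/1575 = 55.5% → Line 3
Line 3 wins overall and in every shift group — no reversal.

No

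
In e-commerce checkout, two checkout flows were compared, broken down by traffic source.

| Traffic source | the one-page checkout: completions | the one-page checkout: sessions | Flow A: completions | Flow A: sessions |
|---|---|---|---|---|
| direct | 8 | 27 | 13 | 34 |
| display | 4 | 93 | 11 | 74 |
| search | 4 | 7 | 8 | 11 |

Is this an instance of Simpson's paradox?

Direct: the one-page checkout 8/27 = 29.6%, Flow A 13/34 = 38.2% → Flow A
Display: the one-page checkout 4/93 = 4.3%, Flow A 11/74 = 14.9% → Flow A
Search: the one-page checkout 4/7 = 57.1%, Flow A 8/11 = 72.7% → Flow A
Overall: the one-page checkout 16/127 = 12.6%, Flow A 32/119 = 26.9% → Flow A
Flow A wins overall and in every traffic group — no reversal.

No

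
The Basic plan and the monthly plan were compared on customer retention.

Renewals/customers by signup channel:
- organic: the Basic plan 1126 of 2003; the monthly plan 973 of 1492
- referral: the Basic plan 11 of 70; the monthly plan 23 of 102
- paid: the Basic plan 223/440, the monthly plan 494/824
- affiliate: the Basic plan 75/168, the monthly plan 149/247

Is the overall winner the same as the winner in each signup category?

Organic: the Basic plan 1126/2003 = 56.2%, the monthly plan 973/1492 = 65.2% → the monthly plan
Referral: the Basic plan 11/70 = 15.7%, the monthly plan 23/102 = 22.5% → the monthly plan
Paid: the Basic plan 223/440 = 50.7%, the monthly plan 494/824 = 60.0% → the monthly plan
Affiliate: the Basic plan 75/168 = 44.6%, the monthly plan 149/247 = 60.3% → the monthly plan
Overall: the Basic plan 1435/2681 = 53.5%, the monthly plan 1639/2665 = 61.5% → the monthly plan
The monthly plan wins overall and in every signup group — no reversal.

Yes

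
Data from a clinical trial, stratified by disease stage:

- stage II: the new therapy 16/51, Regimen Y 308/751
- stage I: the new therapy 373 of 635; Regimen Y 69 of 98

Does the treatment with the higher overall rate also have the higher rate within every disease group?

Stage II: the new therapy 16/51 = 31.4%, Regimen Y 308/751 = 41.0% → Regimen Y
Stage I: the new therapy 373/635 = 58.7%, Regimen Y 69/98 = 70.4% → Regimen Y
Overall: the new therapy 389/686 = 56.7%, Regimen Y 377/849 = 44.4% → the new therapy
Regimen Y wins each disease group but the new therapy wins overall — the comparison reverses. Regimen Y's patients skew toward stage II, which has a lower base rate.

No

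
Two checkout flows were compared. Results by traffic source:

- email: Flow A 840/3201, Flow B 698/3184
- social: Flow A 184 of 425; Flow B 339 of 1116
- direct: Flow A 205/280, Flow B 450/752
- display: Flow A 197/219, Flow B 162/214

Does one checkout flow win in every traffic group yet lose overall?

No

Email: Flow A 840/3201 = 26.2%, Flow B 698/3184 = 21.9% → Flow A
Social: Flow A 184/425 = 43.3%, Flow B 339/1116 = 30.4% → Flow A
Direct: Flow A 205/280 = 73.2%, Flow B 450/752 = 59.8% → Flow A
Display: Flow A 197/219 = 90.0%, Flow B 162/214 = 75.7% → Flow A
Overall: Flow A 1426/4125 = 34.6%, Flow B 1649/5266 = 31.3% → Flow A
Flow A wins overall and in every traffic group — no reversal.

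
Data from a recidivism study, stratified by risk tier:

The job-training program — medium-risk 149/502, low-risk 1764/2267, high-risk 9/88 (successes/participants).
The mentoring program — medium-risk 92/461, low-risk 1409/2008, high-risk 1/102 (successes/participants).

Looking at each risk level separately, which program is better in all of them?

the job-training program

Medium-risk: the job-training program 149/502 = 29.7%, the mentoring program 92/461 = 20.0% → the job-training program
Low-risk: the job-training program 1764/2267 = 77.8%, the mentoring program 1409/2008 = 70.2% → the job-training program
High-risk: the job-training program 9/88 = 10.2%, the mentoring program 1/102 = 1.0% → the job-training program
The job-training program has the higher rate in all 3 groups.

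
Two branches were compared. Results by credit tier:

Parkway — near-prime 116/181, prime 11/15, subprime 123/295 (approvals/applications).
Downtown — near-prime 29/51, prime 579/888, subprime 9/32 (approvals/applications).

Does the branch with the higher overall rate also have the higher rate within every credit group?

Near-prime: Parkway 116/181 = 64.1%, Downtown 29/51 = 56.9% → Parkway
Prime: Parkway 11/15 = 73.3%, Downtown 579/888 = 65.2% → Parkway
Subprime: Parkway 123/295 = 41.7%, Downtown 9/32 = 28.1% → Parkway
Overall: Parkway 250/491 = 50.9%, Downtown 617/971 = 63.5% → Downtown
Parkway wins each credit group but Downtown wins overall — the comparison reverses. Parkway's applications skew toward subprime, which has a lower base rate.

No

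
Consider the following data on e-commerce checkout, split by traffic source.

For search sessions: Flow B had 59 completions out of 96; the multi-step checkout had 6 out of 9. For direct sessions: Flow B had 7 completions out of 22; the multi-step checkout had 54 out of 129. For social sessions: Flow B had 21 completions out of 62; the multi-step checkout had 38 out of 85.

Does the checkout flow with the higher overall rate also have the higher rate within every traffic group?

No

Search: Flow B 59/96 = 61.5%, the multi-step checkout 6/9 = 66.7% → the multi-step checkout
Direct: Flow B 7/22 = 31.8%, the multi-step checkout 54/129 = 41.9% → the multi-step checkout
Social: Flow B 21/62 = 33.9%, the multi-step checkout 38/85 = 44.7% → the multi-step checkout
Overall: Flow B 87/180 = 48.3%, the multi-step checkout 98/223 = 43.9% → Flow B
The multi-step checkout wins each traffic group but Flow B wins overall — the comparison reverses. The multi-step checkout's sessions skew toward direct, which has a lower base rate.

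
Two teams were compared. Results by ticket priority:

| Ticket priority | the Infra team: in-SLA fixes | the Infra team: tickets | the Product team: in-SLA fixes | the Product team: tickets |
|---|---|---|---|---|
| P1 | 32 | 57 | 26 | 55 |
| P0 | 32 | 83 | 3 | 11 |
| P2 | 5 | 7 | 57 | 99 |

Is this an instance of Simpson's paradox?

P1: the Infra team 32/57 = 56.1%, the Product team 26/55 = 47.3% → the Infra team
P0: the Infra team 32/83 = 38.6%, the Product team 3/11 = 27.3% → the Infra team
P2: the Infra team 5/7 = 71.4%, the Product team 57/99 = 57.6% → the Infra team
Overall: the Infra team 69/147 = 46.9%, the Product team 86/165 = 52.1% → the Product team
The Infra team wins each ticket group but the Product team wins overall — the comparison reverses. The Infra team's tickets skew toward P0, which has a lower base rate.

Yes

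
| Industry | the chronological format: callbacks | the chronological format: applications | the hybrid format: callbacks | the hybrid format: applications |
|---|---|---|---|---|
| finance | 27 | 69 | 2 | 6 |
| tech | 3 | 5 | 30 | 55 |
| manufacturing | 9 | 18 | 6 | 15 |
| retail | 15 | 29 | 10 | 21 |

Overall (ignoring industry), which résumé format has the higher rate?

the hybrid format

Finance: the chronological format 27/69 = 39.1%, the hybrid format 2/6 = 33.3% → the chronological format
Tech: the chronological format 3/5 = 60.0%, the hybrid format 30/55 = 54.5% → the chronological format
Manufacturing: the chronological format 9/18 = 50.0%, the hybrid format 6/15 = 40.0% → the chronological format
Retail: the chronological format 15/29 = 51.7%, the hybrid format 10/21 = 47.6% → the chronological format
Overall: the chronological format 54/121 = 44.6%, the hybrid format 48/97 = 49.5% → the hybrid format
(The chronological format wins every industry group but the hybrid format wins overall — the chronological format's applications skew toward the low-rate finance group.)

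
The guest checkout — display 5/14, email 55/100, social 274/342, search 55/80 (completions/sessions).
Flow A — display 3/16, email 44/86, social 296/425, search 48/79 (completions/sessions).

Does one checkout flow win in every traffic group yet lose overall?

Display: the guest checkout 5/14 = 35.7%, Flow A 3/16 = 18.8% → the guest checkout
Email: the guest checkout 55/100 = 55.0%, Flow A 44/86 = 51.2% → the guest checkout
Social: the guest checkout 274/342 = 80.1%, Flow A 296/425 = 69.6% → the guest checkout
Search: the guest checkout 55/80 = 68.8%, Flow A 48/79 = 60.8% → the guest checkout
Overall: the guest checkout 389/536 = 72.6%, Flow A 391/606 = 64.5% → the guest checkout
The guest checkout wins overall and in every traffic group — no reversal.

No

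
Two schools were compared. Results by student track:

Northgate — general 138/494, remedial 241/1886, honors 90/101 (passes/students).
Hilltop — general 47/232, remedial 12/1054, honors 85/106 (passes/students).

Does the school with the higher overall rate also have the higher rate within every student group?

General: Northgate 138/494 = 27.9%, Hilltop 47/232 = 20.3% → Northgate
Remedial: Northgate 241/1886 = 12.8%, Hilltop 12/1054 = 1.1% → Northgate
Honors: Northgate 90/101 = 89.1%, Hilltop 85/106 = 80.2% → Northgate
Overall: Northgate 469/2481 = 18.9%, Hilltop 144/1392 = 10.3% → Northgate
Northgate wins overall and in every student group — no reversal.

Yes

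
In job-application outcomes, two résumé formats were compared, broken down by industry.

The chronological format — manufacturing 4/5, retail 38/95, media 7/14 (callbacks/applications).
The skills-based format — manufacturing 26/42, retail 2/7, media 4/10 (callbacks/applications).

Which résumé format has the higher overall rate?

Manufacturing: the chronological format 4/5 = 80.0%, the skills-based format 26/42 = 61.9% → the chronological format
Retail: the chronological format 38/95 = 40.0%, the skills-based format 2/7 = 28.6% → the chronological format
Media: the chronological format 7/14 = 50.0%, the skills-based format 4/10 = 40.0% → the chronological format
Overall: the chronological format 49/114 = 43.0%, the skills-based format 32/59 = 54.2% → the skills-based format
(The chronological format wins every industry group but the skills-based format wins overall — the chronological format's applications skew toward the low-rate retail group.)

the skills-based format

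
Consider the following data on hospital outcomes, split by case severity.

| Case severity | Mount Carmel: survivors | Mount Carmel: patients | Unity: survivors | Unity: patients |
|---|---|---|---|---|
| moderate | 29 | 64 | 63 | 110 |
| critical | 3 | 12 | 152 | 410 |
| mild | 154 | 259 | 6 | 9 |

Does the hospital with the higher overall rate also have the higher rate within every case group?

Moderate: Mount Carmel 29/64 = 45.3%, Unity 63/110 = 57.3% → Unity
Critical: Mount Carmel 3/12 = 25.0%, Unity 152/410 = 37.1% → Unity
Mild: Mount Carmel 154/259 = 59.5%, Unity 6/9 = 66.7% → Unity
Overall: Mount Carmel 186/335 = 55.5%, Unity 221/529 = 41.8% → Mount Carmel
Unity wins each case group but Mount Carmel wins overall — the comparison reverses. Unity's patients skew toward critical, which has a lower base rate.

No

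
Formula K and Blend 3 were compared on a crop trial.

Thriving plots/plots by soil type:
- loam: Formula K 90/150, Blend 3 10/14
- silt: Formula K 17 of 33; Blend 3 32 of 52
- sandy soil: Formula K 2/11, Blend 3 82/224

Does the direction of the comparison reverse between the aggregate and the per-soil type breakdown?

Loam: Formula K 90/150 = 60.0%, Blend 3 10/14 = 71.4% → Blend 3
Silt: Formula K 17/33 = 51.5%, Blend 3 32/52 = 61.5% → Blend 3
Sandy soil: Formula K 2/11 = 18.2%, Blend 3 82/224 = 36.6% → Blend 3
Overall: Formula K 109/194 = 56.2%, Blend 3 124/290 = 42.8% → Formula K
Blend 3 wins each soil group but Formula K wins overall — the comparison reverses. Blend 3's plots skew toward sandy soil, which has a lower base rate.

Yes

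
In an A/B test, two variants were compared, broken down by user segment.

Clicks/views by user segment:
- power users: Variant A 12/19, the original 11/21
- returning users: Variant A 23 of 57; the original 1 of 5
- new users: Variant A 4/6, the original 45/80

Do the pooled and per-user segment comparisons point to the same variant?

Power users: Variant A 12/19 = 63.2%, the original 11/21 = 52.4% → Variant A
Returning users: Variant A 23/57 = 40.4%, the original 1/5 = 20.0% → Variant A
New users: Variant A 4/6 = 66.7%, the original 45/80 = 56.2% → Variant A
Overall: Variant A 39/82 = 47.6%, the original 57/106 = 53.8% → the original
Variant A wins each user group but the original wins overall — the comparison reverses. Variant A's views skew toward returning users, which has a lower base rate.

No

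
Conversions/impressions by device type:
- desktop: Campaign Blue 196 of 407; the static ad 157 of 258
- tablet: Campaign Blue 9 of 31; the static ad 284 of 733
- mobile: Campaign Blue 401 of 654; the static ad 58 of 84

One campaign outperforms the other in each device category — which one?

the static ad

Desktop: Campaign Blue 196/407 = 48.2%, the static ad 157/258 = 60.9% → the static ad
Tablet: Campaign Blue 9/31 = 29.0%, the static ad 284/733 = 38.7% → the static ad
Mobile: Campaign Blue 401/654 = 61.3%, the static ad 58/84 = 69.0% → the static ad
The static ad has the higher rate in all 3 groups.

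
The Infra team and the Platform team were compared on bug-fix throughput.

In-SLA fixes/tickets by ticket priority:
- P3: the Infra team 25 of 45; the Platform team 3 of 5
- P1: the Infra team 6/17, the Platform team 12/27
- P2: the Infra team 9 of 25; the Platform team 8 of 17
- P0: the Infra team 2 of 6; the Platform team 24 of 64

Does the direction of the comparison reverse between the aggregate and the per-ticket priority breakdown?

Yes

P3: the Infra team 25/45 = 55.6%, the Platform team 3/5 = 60.0% → the Platform team
P1: the Infra team 6/17 = 35.3%, the Platform team 12/27 = 44.4% → the Platform team
P2: the Infra team 9/25 = 36.0%, the Platform team 8/17 = 47.1% → the Platform team
P0: the Infra team 2/6 = 33.3%, the Platform team 24/64 = 37.5% → the Platform team
Overall: the Infra team 42/93 = 45.2%, the Platform team 47/113 = 41.6% → the Infra team
The Platform team wins each ticket group but the Infra team wins overall — the comparison reverses. The Platform team's tickets skew toward P0, which has a lower base rate.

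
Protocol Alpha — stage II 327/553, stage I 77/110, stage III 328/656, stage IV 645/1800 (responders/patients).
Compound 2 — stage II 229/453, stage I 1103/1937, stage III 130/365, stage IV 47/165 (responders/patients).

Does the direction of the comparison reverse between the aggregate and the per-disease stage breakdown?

Yes

Stage II: Protocol Alpha 327/553 = 59.1%, Compound 2 229/453 = 50.6% → Protocol Alpha
Stage I: Protocol Alpha 77/110 = 70.0%, Compound 2 1103/1937 = 56.9% → Protocol Alpha
Stage III: Protocol Alpha 328/656 = 50.0%, Compound 2 130/365 = 35.6% → Protocol Alpha
Stage IV: Protocol Alpha 645/1800 = 35.8%, Compound 2 47/165 = 28.5% → Protocol Alpha
Overall: Protocol Alpha 1377/3119 = 44.1%, Compound 2 1509/2920 = 51.7% → Compound 2
Protocol Alpha wins each disease group but Compound 2 wins overall — the comparison reverses. Protocol Alpha's patients skew toward stage IV, which has a lower base rate.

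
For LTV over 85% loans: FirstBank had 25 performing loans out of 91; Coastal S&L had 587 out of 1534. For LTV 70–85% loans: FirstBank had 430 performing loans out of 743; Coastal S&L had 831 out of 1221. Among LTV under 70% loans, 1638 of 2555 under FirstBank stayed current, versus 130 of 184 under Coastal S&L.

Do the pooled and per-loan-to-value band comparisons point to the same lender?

No

LTV over 85%: FirstBank 25/91 = 27.5%, Coastal S&L 587/1534 = 38.3% → Coastal S&L
LTV 70–85%: FirstBank 430/743 = 57.9%, Coastal S&L 831/1221 = 68.1% → Coastal S&L
LTV under 70%: FirstBank 1638/2555 = 64.1%, Coastal S&L 130/184 = 70.7% → Coastal S&L
Overall: FirstBank 2093/3389 = 61.8%, Coastal S&L 1548/2939 = 52.7% → FirstBank
Coastal S&L wins each loan-to-value group but FirstBank wins overall — the comparison reverses. Coastal S&L's loans skew toward LTV over 85%, which has a lower base rate.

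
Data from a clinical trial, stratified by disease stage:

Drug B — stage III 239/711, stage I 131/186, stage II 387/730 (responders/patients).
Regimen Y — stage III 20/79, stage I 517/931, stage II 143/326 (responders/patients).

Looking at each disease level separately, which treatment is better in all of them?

Stage III: Drug B 239/711 = 33.6%, Regimen Y 20/79 = 25.3% → Drug B
Stage I: Drug B 131/186 = 70.4%, Regimen Y 517/931 = 55.5% → Drug B
Stage II: Drug B 387/730 = 53.0%, Regimen Y 143/326 = 43.9% → Drug B
Drug B has the higher rate in all 3 groups.

Drug B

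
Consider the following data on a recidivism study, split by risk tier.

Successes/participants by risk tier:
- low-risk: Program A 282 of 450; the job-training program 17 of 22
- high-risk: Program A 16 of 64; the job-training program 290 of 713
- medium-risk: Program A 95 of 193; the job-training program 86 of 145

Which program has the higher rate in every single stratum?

the job-training program

Low-risk: Program A 282/450 = 62.7%, the job-training program 17/22 = 77.3% → the job-training program
High-risk: Program A 16/64 = 25.0%, the job-training program 290/713 = 40.7% → the job-training program
Medium-risk: Program A 95/193 = 49.2%, the job-training program 86/145 = 59.3% → the job-training program
The job-training program has the higher rate in all 3 groups.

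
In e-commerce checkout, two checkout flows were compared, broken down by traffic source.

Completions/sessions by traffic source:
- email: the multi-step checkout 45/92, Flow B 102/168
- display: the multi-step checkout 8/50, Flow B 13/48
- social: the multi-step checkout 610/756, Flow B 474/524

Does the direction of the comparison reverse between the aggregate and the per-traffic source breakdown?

No

Email: the multi-step checkout 45/92 = 48.9%, Flow B 102/168 = 60.7% → Flow B
Display: the multi-step checkout 8/50 = 16.0%, Flow B 13/48 = 27.1% → Flow B
Social: the multi-step checkout 610/756 = 80.7%, Flow B 474/524 = 90.5% → Flow B
Overall: the multi-step checkout 663/898 = 73.8%, Flow B 589/740 = 79.6% → Flow B
Flow B wins overall and in every traffic group — no reversal.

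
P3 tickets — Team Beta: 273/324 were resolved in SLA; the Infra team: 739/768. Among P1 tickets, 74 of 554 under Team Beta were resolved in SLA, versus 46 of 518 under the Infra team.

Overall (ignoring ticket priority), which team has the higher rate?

the Infra team

P3: Team Beta 273/324 = 84.3%, the Infra team 739/768 = 96.2% → the Infra team
P1: Team Beta 74/554 = 13.4%, the Infra team 46/518 = 8.9% → Team Beta
Overall: Team Beta 347/878 = 39.5%, the Infra team 785/1286 = 61.0% → the Infra team
(Neither sweeps every ticket group, but the Infra team has the higher pooled rate.)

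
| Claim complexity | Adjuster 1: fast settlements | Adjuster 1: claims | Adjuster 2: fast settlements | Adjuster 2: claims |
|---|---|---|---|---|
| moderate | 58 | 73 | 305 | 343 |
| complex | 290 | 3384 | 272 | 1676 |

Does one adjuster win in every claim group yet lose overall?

No

Moderate: Adjuster 1 58/73 = 79.5%, Adjuster 2 305/343 = 88.9% → Adjuster 2
Complex: Adjuster 1 290/3384 = 8.6%, Adjuster 2 272/1676 = 16.2% → Adjuster 2
Overall: Adjuster 1 348/3457 = 10.1%, Adjuster 2 577/2019 = 28.6% → Adjuster 2
Adjuster 2 wins overall and in every claim group — no reversal.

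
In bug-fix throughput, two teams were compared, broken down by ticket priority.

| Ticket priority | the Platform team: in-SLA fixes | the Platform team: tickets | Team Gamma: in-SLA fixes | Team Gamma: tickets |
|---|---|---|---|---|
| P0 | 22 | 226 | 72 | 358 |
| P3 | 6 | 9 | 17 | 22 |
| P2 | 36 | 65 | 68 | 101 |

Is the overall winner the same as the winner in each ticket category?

P0: the Platform team 22/226 = 9.7%, Team Gamma 72/358 = 20.1% → Team Gamma
P3: the Platform team 6/9 = 66.7%, Team Gamma 17/22 = 77.3% → Team Gamma
P2: the Platform team 36/65 = 55.4%, Team Gamma 68/101 = 67.3% → Team Gamma
Overall: the Platform team 64/300 = 21.3%, Team Gamma 157/481 = 32.6% → Team Gamma
Team Gamma wins overall and in every ticket group — no reversal.

Yes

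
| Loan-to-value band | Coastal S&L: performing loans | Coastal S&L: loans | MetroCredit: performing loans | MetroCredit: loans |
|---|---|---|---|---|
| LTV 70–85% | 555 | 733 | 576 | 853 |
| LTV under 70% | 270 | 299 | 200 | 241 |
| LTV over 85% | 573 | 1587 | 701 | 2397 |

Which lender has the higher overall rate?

LTV 70–85%: Coastal S&L 555/733 = 75.7%, MetroCredit 576/853 = 67.5% → Coastal S&L
LTV under 70%: Coastal S&L 270/299 = 90.3%, MetroCredit 200/241 = 83.0% → Coastal S&L
LTV over 85%: Coastal S&L 573/1587 = 36.1%, MetroCredit 701/2397 = 29.2% → Coastal S&L
Overall: Coastal S&L 1398/2619 = 53.4%, MetroCredit 1477/3491 = 42.3% → Coastal S&L

Coastal S&L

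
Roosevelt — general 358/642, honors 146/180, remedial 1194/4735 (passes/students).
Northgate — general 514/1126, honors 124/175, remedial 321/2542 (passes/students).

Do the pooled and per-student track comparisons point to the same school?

Yes

General: Roosevelt 358/642 = 55.8%, Northgate 514/1126 = 45.6% → Roosevelt
Honors: Roosevelt 146/180 = 81.1%, Northgate 124/175 = 70.9% → Roosevelt
Remedial: Roosevelt 1194/4735 = 25.2%, Northgate 321/2542 = 12.6% → Roosevelt
Overall: Roosevelt 1698/5557 = 30.6%, Northgate 959/3843 = 25.0% → Roosevelt
Roosevelt wins overall and in every student group — no reversal.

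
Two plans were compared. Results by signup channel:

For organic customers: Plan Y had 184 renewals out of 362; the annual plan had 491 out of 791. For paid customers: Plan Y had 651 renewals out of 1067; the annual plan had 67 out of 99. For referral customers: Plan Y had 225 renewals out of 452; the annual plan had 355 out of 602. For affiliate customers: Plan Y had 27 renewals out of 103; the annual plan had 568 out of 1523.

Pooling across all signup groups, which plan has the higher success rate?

Organic: Plan Y 184/362 = 50.8%, the annual plan 491/791 = 62.1% → the annual plan
Paid: Plan Y 651/1067 = 61.0%, the annual plan 67/99 = 67.7% → the annual plan
Referral: Plan Y 225/452 = 49.8%, the annual plan 355/602 = 59.0% → the annual plan
Affiliate: Plan Y 27/103 = 26.2%, the annual plan 568/1523 = 37.3% → the annual plan
Overall: Plan Y 1087/1984 = 54.8%, the annual plan 1481/3015 = 49.1% → Plan Y
(The annual plan wins every signup group but Plan Y wins overall — the annual plan's customers skew toward the low-rate affiliate group.)

Plan Y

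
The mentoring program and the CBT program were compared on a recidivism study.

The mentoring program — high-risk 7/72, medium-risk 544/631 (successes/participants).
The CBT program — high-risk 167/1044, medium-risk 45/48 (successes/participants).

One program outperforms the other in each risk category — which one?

the CBT program

High-risk: the mentoring program 7/72 = 9.7%, the CBT program 167/1044 = 16.0% → the CBT program
Medium-risk: the mentoring program 544/631 = 86.2%, the CBT program 45/48 = 93.8% → the CBT program
The CBT program has the higher rate in both groups.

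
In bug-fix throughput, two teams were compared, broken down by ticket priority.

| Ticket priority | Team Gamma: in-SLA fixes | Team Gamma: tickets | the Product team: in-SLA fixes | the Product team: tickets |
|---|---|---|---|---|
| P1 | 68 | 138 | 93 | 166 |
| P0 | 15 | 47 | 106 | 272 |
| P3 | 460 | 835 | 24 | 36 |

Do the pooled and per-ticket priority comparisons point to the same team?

No

P1: Team Gamma 68/138 = 49.3%, the Product team 93/166 = 56.0% → the Product team
P0: Team Gamma 15/47 = 31.9%, the Product team 106/272 = 39.0% → the Product team
P3: Team Gamma 460/835 = 55.1%, the Product team 24/36 = 66.7% → the Product team
Overall: Team Gamma 543/1020 = 53.2%, the Product team 223/474 = 47.0% → Team Gamma
The Product team wins each ticket group but Team Gamma wins overall — the comparison reverses. The Product team's tickets skew toward P0, which has a lower base rate.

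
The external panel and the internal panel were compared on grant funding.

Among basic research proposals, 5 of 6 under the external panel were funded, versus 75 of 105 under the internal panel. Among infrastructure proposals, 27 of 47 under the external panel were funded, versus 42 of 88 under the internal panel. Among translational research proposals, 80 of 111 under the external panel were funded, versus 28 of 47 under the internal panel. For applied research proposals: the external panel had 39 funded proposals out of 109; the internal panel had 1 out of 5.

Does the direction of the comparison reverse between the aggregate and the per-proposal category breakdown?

Yes

Basic research: the external panel 5/6 = 83.3%, the internal panel 75/105 = 71.4% → the external panel
Infrastructure: the external panel 27/47 = 57.4%, the internal panel 42/88 = 47.7% → the external panel
Translational research: the external panel 80/111 = 72.1%, the internal panel 28/47 = 59.6% → the external panel
Applied research: the external panel 39/109 = 35.8%, the internal panel 1/5 = 20.0% → the external panel
Overall: the external panel 151/273 = 55.3%, the internal panel 146/245 = 59.6% → the internal panel
The external panel wins each proposal group but the internal panel wins overall — the comparison reverses. The external panel's proposals skew toward applied research, which has a lower base rate.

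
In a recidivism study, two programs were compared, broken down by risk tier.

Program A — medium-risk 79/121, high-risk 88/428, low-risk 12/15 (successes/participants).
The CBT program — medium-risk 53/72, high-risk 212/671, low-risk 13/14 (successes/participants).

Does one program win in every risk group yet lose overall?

No

Medium-risk: Program A 79/121 = 65.3%, the CBT program 53/72 = 73.6% → the CBT program
High-risk: Program A 88/428 = 20.6%, the CBT program 212/671 = 31.6% → the CBT program
Low-risk: Program A 12/15 = 80.0%, the CBT program 13/14 = 92.9% → the CBT program
Overall: Program A 179/564 = 31.7%, the CBT program 278/757 = 36.7% → the CBT program
The CBT program wins overall and in every risk group — no reversal.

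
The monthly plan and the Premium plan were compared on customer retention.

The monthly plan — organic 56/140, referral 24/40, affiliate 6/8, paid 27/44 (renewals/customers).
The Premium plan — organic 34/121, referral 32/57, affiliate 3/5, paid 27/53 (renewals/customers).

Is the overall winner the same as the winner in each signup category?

Yes

Organic: the monthly plan 56/140 = 40.0%, the Premium plan 34/121 = 28.1% → the monthly plan
Referral: the monthly plan 24/40 = 60.0%, the Premium plan 32/57 = 56.1% → the monthly plan
Affiliate: the monthly plan 6/8 = 75.0%, the Premium plan 3/5 = 60.0% → the monthly plan
Paid: the monthly plan 27/44 = 61.4%, the Premium plan 27/53 = 50.9% → the monthly plan
Overall: the monthly plan 113/232 = 48.7%, the Premium plan 96/236 = 40.7% → the monthly plan
The monthly plan wins overall and in every signup group — no reversal.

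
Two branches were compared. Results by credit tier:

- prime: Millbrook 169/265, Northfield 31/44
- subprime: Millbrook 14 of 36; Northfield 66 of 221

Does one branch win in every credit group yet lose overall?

Prime: Millbrook 169/265 = 63.8%, Northfield 31/44 = 70.5% → Northfield
Subprime: Millbrook 14/36 = 38.9%, Northfield 66/221 = 29.9% → Millbrook
Overall: Millbrook 183/301 = 60.8%, Northfield 97/265 = 36.6% → Millbrook
Neither sweeps: Millbrook wins 1 of 2 groups, Northfield wins 1. Millbrook wins overall but not every group — no Simpson reversal.

No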